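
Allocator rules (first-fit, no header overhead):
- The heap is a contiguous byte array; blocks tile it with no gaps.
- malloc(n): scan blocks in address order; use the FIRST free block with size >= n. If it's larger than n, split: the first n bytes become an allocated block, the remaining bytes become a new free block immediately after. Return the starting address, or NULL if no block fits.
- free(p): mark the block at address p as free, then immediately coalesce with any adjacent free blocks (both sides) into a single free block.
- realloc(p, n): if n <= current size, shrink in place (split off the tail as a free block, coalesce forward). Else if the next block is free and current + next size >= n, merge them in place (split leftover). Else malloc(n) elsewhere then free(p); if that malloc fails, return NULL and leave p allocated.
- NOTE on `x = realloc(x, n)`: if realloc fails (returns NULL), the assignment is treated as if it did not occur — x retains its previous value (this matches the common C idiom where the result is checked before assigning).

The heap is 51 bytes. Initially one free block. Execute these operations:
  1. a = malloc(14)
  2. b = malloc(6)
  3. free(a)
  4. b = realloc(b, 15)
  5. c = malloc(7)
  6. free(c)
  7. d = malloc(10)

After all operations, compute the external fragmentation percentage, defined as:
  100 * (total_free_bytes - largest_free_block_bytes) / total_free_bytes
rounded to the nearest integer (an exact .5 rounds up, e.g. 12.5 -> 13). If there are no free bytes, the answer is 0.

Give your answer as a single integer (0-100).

Op 1: a = malloc(14) -> a = 0; heap: [0-13 ALLOC][14-50 FREE]
Op 2: b = malloc(6) -> b = 14; heap: [0-13 ALLOC][14-19 ALLOC][20-50 FREE]
Op 3: free(a) -> (freed a); heap: [0-13 FREE][14-19 ALLOC][20-50 FREE]
Op 4: b = realloc(b, 15) -> b = 14; heap: [0-13 FREE][14-28 ALLOC][29-50 FREE]
Op 5: c = malloc(7) -> c = 0; heap: [0-6 ALLOC][7-13 FREE][14-28 ALLOC][29-50 FREE]
Op 6: free(c) -> (freed c); heap: [0-13 FREE][14-28 ALLOC][29-50 FREE]
Op 7: d = malloc(10) -> d = 0; heap: [0-9 ALLOC][10-13 FREE][14-28 ALLOC][29-50 FREE]
Free blocks: [4 22] total_free=26 largest=22 -> 100*(26-22)/26 = 400/26 ≈ 15.385 -> rounds to 15

Answer: 15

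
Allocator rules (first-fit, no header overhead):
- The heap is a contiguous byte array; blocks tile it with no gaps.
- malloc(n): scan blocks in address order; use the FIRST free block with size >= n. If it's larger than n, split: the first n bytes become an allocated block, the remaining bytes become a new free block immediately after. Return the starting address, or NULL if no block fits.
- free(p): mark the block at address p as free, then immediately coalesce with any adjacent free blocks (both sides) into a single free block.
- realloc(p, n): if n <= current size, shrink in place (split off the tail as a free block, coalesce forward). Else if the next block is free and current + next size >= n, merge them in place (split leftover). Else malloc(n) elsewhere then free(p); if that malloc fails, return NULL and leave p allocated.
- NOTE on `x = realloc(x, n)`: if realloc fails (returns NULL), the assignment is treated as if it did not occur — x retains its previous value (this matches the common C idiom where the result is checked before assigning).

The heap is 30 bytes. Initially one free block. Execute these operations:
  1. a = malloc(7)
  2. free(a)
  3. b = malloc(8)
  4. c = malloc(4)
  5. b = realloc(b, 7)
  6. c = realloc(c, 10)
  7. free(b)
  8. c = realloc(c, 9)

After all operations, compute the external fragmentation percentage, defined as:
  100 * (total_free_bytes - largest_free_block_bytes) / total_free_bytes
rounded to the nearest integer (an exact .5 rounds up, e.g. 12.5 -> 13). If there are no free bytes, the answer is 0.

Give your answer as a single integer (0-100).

Op 1: a = malloc(7) -> a = 0; heap: [0-6 ALLOC][7-29 FREE]
Op 2: free(a) -> (freed a); heap: [0-29 FREE]
Op 3: b = malloc(8) -> b = 0; heap: [0-7 ALLOC][8-29 FREE]
Op 4: c = malloc(4) -> c = 8; heap: [0-7 ALLOC][8-11 ALLOC][12-29 FREE]
Op 5: b = realloc(b, 7) -> b = 0; heap: [0-6 ALLOC][7-7 FREE][8-11 ALLOC][12-29 FREE]
Op 6: c = realloc(c, 10) -> c = 8; heap: [0-6 ALLOC][7-7 FREE][8-17 ALLOC][18-29 FREE]
Op 7: free(b) -> (freed b); heap: [0-7 FREE][8-17 ALLOC][18-29 FREE]
Op 8: c = realloc(c, 9) -> c = 8; heap: [0-7 FREE][8-16 ALLOC][17-29 FREE]
Free blocks: [8 13] total_free=21 largest=13 -> 100*(21-13)/21 = 800/21 ≈ 38.095 -> rounds to 38

Answer: 38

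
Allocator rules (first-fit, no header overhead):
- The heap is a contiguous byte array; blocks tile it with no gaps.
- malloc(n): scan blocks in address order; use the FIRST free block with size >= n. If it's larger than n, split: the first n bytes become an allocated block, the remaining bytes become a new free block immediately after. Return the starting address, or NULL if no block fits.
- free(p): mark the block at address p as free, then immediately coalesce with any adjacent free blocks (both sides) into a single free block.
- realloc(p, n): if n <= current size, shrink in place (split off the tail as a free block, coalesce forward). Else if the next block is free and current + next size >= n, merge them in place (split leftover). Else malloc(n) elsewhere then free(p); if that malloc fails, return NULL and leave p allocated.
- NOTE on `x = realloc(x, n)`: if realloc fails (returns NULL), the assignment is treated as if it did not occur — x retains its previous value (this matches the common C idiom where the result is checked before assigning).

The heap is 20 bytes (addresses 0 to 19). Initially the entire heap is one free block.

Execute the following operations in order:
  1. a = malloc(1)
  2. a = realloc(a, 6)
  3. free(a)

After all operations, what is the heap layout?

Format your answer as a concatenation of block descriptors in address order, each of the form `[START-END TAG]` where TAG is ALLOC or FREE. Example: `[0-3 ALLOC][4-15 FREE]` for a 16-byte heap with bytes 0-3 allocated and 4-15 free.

Op 1: a = malloc(1) -> a = 0; heap: [0-0 ALLOC][1-19 FREE]
Op 2: a = realloc(a, 6) -> a = 0; heap: [0-5 ALLOC][6-19 FREE]
Op 3: free(a) -> (freed a); heap: [0-19 FREE]

Answer: [0-19 FREE]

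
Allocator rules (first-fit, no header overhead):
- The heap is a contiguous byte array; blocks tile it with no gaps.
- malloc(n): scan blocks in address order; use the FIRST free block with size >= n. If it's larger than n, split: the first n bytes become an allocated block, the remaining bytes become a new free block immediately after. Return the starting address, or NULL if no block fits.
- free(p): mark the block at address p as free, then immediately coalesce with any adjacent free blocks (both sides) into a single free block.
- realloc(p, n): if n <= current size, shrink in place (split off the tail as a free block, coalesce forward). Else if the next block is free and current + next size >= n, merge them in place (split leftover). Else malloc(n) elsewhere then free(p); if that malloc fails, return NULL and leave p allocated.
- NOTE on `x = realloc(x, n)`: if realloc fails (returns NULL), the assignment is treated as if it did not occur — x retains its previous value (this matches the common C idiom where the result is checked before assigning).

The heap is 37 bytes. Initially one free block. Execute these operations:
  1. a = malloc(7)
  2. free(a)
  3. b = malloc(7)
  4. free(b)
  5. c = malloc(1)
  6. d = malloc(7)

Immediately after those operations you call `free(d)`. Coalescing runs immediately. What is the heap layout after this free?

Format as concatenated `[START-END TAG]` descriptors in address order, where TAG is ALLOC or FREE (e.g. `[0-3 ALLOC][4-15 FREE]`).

Op 1: a = malloc(7) -> a = 0; heap: [0-6 ALLOC][7-36 FREE]
Op 2: free(a) -> (freed a); heap: [0-36 FREE]
Op 3: b = malloc(7) -> b = 0; heap: [0-6 ALLOC][7-36 FREE]
Op 4: free(b) -> (freed b); heap: [0-36 FREE]
Op 5: c = malloc(1) -> c = 0; heap: [0-0 ALLOC][1-36 FREE]
Op 6: d = malloc(7) -> d = 1; heap: [0-0 ALLOC][1-7 ALLOC][8-36 FREE]
free(d): d = 1 -> block [1-7 ALLOC]; mark free, coalesce with adjacent free neighbors -> [0-0 ALLOC][1-36 FREE]

Answer: [0-0 ALLOC][1-36 FREE]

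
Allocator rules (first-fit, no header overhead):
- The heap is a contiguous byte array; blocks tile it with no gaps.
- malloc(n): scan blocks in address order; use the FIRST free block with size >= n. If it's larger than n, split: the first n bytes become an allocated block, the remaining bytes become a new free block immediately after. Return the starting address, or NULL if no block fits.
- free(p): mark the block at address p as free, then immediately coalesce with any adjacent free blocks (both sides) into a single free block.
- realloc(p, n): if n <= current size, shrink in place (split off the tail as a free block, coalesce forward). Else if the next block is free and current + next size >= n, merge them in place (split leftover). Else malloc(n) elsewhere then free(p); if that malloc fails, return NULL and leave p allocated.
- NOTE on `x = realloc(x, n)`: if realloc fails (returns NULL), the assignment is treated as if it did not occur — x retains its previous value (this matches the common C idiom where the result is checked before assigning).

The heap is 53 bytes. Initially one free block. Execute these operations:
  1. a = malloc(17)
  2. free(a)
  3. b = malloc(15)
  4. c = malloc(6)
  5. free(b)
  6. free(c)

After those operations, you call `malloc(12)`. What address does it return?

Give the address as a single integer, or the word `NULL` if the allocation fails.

Op 1: a = malloc(17) -> a = 0; heap: [0-16 ALLOC][17-52 FREE]
Op 2: free(a) -> (freed a); heap: [0-52 FREE]
Op 3: b = malloc(15) -> b = 0; heap: [0-14 ALLOC][15-52 FREE]
Op 4: c = malloc(6) -> c = 15; heap: [0-14 ALLOC][15-20 ALLOC][21-52 FREE]
Op 5: free(b) -> (freed b); heap: [0-14 FREE][15-20 ALLOC][21-52 FREE]
Op 6: free(c) -> (freed c); heap: [0-52 FREE]
malloc(12): first-fit scan over [0-52 FREE] -> 0

Answer: 0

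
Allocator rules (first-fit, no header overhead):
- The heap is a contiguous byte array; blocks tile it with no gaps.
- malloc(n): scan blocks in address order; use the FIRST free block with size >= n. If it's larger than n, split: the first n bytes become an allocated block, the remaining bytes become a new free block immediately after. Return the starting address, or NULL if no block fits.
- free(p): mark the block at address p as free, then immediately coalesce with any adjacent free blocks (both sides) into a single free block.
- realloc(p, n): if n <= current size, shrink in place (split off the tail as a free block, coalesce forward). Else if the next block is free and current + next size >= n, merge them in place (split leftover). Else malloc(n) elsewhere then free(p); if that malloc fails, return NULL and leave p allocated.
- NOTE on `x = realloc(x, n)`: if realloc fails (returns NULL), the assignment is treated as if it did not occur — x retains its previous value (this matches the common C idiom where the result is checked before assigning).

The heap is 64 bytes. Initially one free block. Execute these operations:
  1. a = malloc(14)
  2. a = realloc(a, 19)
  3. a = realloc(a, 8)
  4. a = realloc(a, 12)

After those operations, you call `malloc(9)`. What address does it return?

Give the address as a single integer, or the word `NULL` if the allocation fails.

Op 1: a = malloc(14) -> a = 0; heap: [0-13 ALLOC][14-63 FREE]
Op 2: a = realloc(a, 19) -> a = 0; heap: [0-18 ALLOC][19-63 FREE]
Op 3: a = realloc(a, 8) -> a = 0; heap: [0-7 ALLOC][8-63 FREE]
Op 4: a = realloc(a, 12) -> a = 0; heap: [0-11 ALLOC][12-63 FREE]
malloc(9): first-fit scan over [0-11 ALLOC][12-63 FREE] -> 12

Answer: 12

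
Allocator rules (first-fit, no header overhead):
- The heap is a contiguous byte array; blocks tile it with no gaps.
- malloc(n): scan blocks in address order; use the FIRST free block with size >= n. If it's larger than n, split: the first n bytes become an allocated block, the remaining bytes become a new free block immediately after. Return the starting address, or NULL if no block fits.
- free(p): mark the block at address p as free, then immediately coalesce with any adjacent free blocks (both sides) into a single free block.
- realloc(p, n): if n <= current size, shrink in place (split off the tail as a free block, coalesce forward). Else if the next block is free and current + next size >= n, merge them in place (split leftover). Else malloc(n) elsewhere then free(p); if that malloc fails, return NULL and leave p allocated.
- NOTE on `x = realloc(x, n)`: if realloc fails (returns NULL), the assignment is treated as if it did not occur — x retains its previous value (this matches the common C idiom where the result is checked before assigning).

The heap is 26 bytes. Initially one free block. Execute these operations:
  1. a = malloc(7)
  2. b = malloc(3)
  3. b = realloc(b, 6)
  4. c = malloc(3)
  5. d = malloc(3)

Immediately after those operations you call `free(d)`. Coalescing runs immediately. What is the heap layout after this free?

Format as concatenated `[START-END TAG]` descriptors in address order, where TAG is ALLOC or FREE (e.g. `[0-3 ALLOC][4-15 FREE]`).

Op 1: a = malloc(7) -> a = 0; heap: [0-6 ALLOC][7-25 FREE]
Op 2: b = malloc(3) -> b = 7; heap: [0-6 ALLOC][7-9 ALLOC][10-25 FREE]
Op 3: b = realloc(b, 6) -> b = 7; heap: [0-6 ALLOC][7-12 ALLOC][13-25 FREE]
Op 4: c = malloc(3) -> c = 13; heap: [0-6 ALLOC][7-12 ALLOC][13-15 ALLOC][16-25 FREE]
Op 5: d = malloc(3) -> d = 16; heap: [0-6 ALLOC][7-12 ALLOC][13-15 ALLOC][16-18 ALLOC][19-25 FREE]
free(d): d = 16 -> block [16-18 ALLOC]; mark free, coalesce with adjacent free neighbors -> [0-6 ALLOC][7-12 ALLOC][13-15 ALLOC][16-25 FREE]

Answer: [0-6 ALLOC][7-12 ALLOC][13-15 ALLOC][16-25 FREE]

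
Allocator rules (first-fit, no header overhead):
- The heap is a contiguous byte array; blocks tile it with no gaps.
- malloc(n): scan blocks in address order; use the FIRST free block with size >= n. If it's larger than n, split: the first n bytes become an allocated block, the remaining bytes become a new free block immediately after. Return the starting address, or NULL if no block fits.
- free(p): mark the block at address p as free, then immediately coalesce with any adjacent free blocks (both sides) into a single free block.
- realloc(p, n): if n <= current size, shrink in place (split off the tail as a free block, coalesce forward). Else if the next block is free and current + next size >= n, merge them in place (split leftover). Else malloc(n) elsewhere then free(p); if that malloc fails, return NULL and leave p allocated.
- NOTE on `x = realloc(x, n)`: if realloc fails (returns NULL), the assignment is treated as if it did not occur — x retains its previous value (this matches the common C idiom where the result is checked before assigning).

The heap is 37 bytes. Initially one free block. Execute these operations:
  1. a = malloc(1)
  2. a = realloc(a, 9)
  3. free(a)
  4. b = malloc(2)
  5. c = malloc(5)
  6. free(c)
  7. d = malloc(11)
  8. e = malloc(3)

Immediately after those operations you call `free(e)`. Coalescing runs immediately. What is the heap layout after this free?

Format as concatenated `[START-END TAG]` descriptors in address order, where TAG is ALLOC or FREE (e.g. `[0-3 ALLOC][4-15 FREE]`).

Answer: [0-1 ALLOC][2-12 ALLOC][13-36 FREE]

Derivation:
Op 1: a = malloc(1) -> a = 0; heap: [0-0 ALLOC][1-36 FREE]
Op 2: a = realloc(a, 9) -> a = 0; heap: [0-8 ALLOC][9-36 FREE]
Op 3: free(a) -> (freed a); heap: [0-36 FREE]
Op 4: b = malloc(2) -> b = 0; heap: [0-1 ALLOC][2-36 FREE]
Op 5: c = malloc(5) -> c = 2; heap: [0-1 ALLOC][2-6 ALLOC][7-36 FREE]
Op 6: free(c) -> (freed c); heap: [0-1 ALLOC][2-36 FREE]
Op 7: d = malloc(11) -> d = 2; heap: [0-1 ALLOC][2-12 ALLOC][13-36 FREE]
Op 8: e = malloc(3) -> e = 13; heap: [0-1 ALLOC][2-12 ALLOC][13-15 ALLOC][16-36 FREE]
free(e): e = 13 -> block [13-15 ALLOC]; mark free, coalesce with adjacent free neighbors -> [0-1 ALLOC][2-12 ALLOC][13-36 FREE]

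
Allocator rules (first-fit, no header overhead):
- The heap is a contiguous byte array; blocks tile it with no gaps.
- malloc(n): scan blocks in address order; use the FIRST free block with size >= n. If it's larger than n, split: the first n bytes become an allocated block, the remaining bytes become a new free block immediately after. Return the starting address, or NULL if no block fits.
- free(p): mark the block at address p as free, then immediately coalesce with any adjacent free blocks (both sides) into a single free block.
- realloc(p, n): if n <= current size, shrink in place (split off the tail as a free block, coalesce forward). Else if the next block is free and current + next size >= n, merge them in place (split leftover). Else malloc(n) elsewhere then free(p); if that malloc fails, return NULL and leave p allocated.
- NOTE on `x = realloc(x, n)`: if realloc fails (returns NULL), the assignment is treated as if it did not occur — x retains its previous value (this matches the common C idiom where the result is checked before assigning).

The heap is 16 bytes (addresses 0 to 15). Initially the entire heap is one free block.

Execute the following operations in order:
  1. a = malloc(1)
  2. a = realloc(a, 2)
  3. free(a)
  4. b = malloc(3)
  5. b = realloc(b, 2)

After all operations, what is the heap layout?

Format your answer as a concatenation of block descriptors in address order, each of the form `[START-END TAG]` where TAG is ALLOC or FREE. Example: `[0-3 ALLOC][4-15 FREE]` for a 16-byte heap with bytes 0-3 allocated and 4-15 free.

Op 1: a = malloc(1) -> a = 0; heap: [0-0 ALLOC][1-15 FREE]
Op 2: a = realloc(a, 2) -> a = 0; heap: [0-1 ALLOC][2-15 FREE]
Op 3: free(a) -> (freed a); heap: [0-15 FREE]
Op 4: b = malloc(3) -> b = 0; heap: [0-2 ALLOC][3-15 FREE]
Op 5: b = realloc(b, 2) -> b = 0; heap: [0-1 ALLOC][2-15 FREE]

Answer: [0-1 ALLOC][2-15 FREE]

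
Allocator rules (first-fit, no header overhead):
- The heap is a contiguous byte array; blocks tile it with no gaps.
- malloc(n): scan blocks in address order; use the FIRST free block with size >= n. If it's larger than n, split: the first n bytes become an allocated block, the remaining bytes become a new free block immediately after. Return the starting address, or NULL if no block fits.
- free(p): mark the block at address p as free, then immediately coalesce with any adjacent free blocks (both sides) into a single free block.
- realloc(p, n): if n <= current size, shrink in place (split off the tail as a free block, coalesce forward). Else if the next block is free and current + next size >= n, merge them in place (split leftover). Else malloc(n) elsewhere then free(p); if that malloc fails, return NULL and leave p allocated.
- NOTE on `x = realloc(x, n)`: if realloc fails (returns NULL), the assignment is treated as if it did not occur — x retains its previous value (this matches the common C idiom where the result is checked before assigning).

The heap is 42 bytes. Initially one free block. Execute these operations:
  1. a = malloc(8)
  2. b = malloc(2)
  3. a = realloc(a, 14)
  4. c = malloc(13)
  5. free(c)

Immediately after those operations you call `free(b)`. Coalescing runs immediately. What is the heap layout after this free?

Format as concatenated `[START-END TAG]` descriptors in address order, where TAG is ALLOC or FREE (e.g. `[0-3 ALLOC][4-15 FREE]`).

Answer: [0-9 FREE][10-23 ALLOC][24-41 FREE]

Derivation:
Op 1: a = malloc(8) -> a = 0; heap: [0-7 ALLOC][8-41 FREE]
Op 2: b = malloc(2) -> b = 8; heap: [0-7 ALLOC][8-9 ALLOC][10-41 FREE]
Op 3: a = realloc(a, 14) -> a = 10; heap: [0-7 FREE][8-9 ALLOC][10-23 ALLOC][24-41 FREE]
Op 4: c = malloc(13) -> c = 24; heap: [0-7 FREE][8-9 ALLOC][10-23 ALLOC][24-36 ALLOC][37-41 FREE]
Op 5: free(c) -> (freed c); heap: [0-7 FREE][8-9 ALLOC][10-23 ALLOC][24-41 FREE]
free(b): b = 8 -> block [8-9 ALLOC]; mark free, coalesce with adjacent free neighbors -> [0-9 FREE][10-23 ALLOC][24-41 FREE]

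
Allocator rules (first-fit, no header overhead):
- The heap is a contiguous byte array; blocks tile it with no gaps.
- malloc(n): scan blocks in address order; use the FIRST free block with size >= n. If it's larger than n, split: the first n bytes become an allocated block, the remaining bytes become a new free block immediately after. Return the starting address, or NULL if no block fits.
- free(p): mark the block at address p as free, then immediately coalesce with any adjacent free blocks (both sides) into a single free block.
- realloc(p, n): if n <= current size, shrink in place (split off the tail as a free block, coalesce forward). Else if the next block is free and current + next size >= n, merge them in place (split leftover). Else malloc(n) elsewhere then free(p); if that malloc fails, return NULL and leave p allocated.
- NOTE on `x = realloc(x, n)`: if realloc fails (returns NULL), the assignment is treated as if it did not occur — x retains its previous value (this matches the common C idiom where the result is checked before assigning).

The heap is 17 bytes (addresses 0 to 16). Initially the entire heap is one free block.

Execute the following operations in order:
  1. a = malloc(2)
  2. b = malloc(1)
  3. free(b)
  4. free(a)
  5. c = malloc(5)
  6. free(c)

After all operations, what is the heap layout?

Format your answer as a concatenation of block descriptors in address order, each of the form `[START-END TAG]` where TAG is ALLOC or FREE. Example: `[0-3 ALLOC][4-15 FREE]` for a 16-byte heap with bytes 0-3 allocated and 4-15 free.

Answer: [0-16 FREE]

Derivation:
Op 1: a = malloc(2) -> a = 0; heap: [0-1 ALLOC][2-16 FREE]
Op 2: b = malloc(1) -> b = 2; heap: [0-1 ALLOC][2-2 ALLOC][3-16 FREE]
Op 3: free(b) -> (freed b); heap: [0-1 ALLOC][2-16 FREE]
Op 4: free(a) -> (freed a); heap: [0-16 FREE]
Op 5: c = malloc(5) -> c = 0; heap: [0-4 ALLOC][5-16 FREE]
Op 6: free(c) -> (freed c); heap: [0-16 FREE]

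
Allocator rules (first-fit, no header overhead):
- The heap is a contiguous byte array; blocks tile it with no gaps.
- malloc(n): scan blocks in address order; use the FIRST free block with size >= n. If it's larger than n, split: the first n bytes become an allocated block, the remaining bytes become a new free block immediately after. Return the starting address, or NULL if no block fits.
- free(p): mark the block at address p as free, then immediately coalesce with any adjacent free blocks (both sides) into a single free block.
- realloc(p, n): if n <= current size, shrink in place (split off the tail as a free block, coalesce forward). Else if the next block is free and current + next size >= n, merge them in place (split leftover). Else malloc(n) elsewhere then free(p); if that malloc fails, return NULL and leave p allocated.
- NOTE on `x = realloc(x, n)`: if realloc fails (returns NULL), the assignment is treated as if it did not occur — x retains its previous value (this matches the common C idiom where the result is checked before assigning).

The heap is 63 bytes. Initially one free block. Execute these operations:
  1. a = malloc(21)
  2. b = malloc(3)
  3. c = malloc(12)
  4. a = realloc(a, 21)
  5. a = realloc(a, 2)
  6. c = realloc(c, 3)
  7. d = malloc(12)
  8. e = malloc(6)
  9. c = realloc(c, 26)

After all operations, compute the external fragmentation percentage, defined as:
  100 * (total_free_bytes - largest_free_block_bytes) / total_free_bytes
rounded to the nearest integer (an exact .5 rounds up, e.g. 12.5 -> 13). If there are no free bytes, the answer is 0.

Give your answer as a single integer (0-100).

Op 1: a = malloc(21) -> a = 0; heap: [0-20 ALLOC][21-62 FREE]
Op 2: b = malloc(3) -> b = 21; heap: [0-20 ALLOC][21-23 ALLOC][24-62 FREE]
Op 3: c = malloc(12) -> c = 24; heap: [0-20 ALLOC][21-23 ALLOC][24-35 ALLOC][36-62 FREE]
Op 4: a = realloc(a, 21) -> a = 0; heap: [0-20 ALLOC][21-23 ALLOC][24-35 ALLOC][36-62 FREE]
Op 5: a = realloc(a, 2) -> a = 0; heap: [0-1 ALLOC][2-20 FREE][21-23 ALLOC][24-35 ALLOC][36-62 FREE]
Op 6: c = realloc(c, 3) -> c = 24; heap: [0-1 ALLOC][2-20 FREE][21-23 ALLOC][24-26 ALLOC][27-62 FREE]
Op 7: d = malloc(12) -> d = 2; heap: [0-1 ALLOC][2-13 ALLOC][14-20 FREE][21-23 ALLOC][24-26 ALLOC][27-62 FREE]
Op 8: e = malloc(6) -> e = 14; heap: [0-1 ALLOC][2-13 ALLOC][14-19 ALLOC][20-20 FREE][21-23 ALLOC][24-26 ALLOC][27-62 FREE]
Op 9: c = realloc(c, 26) -> c = 24; heap: [0-1 ALLOC][2-13 ALLOC][14-19 ALLOC][20-20 FREE][21-23 ALLOC][24-49 ALLOC][50-62 FREE]
Free blocks: [1 13] total_free=14 largest=13 -> 100*(14-13)/14 = 100/14 ≈ 7.143 -> rounds to 7

Answer: 7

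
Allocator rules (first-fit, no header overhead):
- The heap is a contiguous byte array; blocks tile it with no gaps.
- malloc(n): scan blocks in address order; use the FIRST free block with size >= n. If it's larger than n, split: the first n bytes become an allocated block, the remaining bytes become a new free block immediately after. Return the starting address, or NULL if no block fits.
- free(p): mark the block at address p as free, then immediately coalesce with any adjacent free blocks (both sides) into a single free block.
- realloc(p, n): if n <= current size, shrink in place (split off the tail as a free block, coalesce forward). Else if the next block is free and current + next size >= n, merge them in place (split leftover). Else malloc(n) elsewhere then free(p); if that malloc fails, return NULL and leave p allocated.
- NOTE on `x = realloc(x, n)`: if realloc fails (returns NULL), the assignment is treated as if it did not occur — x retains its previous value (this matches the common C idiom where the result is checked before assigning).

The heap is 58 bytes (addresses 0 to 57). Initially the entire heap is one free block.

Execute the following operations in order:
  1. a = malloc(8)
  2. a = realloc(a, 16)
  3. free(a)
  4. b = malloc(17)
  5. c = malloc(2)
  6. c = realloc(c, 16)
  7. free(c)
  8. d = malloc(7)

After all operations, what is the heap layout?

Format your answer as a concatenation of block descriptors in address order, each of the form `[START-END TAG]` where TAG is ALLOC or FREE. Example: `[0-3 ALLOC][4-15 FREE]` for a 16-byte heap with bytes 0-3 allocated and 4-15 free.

Answer: [0-16 ALLOC][17-23 ALLOC][24-57 FREE]

Derivation:
Op 1: a = malloc(8) -> a = 0; heap: [0-7 ALLOC][8-57 FREE]
Op 2: a = realloc(a, 16) -> a = 0; heap: [0-15 ALLOC][16-57 FREE]
Op 3: free(a) -> (freed a); heap: [0-57 FREE]
Op 4: b = malloc(17) -> b = 0; heap: [0-16 ALLOC][17-57 FREE]
Op 5: c = malloc(2) -> c = 17; heap: [0-16 ALLOC][17-18 ALLOC][19-57 FREE]
Op 6: c = realloc(c, 16) -> c = 17; heap: [0-16 ALLOC][17-32 ALLOC][33-57 FREE]
Op 7: free(c) -> (freed c); heap: [0-16 ALLOC][17-57 FREE]
Op 8: d = malloc(7) -> d = 17; heap: [0-16 ALLOC][17-23 ALLOC][24-57 FREE]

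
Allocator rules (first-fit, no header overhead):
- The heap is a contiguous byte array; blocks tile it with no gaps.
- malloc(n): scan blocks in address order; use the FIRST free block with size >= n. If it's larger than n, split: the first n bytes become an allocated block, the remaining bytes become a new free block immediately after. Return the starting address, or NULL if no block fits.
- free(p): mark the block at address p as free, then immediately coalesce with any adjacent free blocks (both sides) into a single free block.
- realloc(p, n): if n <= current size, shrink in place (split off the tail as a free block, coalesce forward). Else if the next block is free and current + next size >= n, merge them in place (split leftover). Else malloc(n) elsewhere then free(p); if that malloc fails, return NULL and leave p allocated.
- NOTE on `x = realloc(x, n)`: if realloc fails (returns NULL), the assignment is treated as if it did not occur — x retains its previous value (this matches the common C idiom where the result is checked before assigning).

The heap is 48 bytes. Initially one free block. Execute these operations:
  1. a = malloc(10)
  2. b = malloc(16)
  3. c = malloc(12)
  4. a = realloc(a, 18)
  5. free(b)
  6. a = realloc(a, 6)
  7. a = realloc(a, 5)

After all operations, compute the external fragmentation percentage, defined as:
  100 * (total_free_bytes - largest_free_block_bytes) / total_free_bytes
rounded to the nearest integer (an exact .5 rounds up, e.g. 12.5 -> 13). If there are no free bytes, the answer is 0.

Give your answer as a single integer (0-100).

Answer: 32

Derivation:
Op 1: a = malloc(10) -> a = 0; heap: [0-9 ALLOC][10-47 FREE]
Op 2: b = malloc(16) -> b = 10; heap: [0-9 ALLOC][10-25 ALLOC][26-47 FREE]
Op 3: c = malloc(12) -> c = 26; heap: [0-9 ALLOC][10-25 ALLOC][26-37 ALLOC][38-47 FREE]
Op 4: a = realloc(a, 18) -> NULL (a unchanged); heap: [0-9 ALLOC][10-25 ALLOC][26-37 ALLOC][38-47 FREE]
Op 5: free(b) -> (freed b); heap: [0-9 ALLOC][10-25 FREE][26-37 ALLOC][38-47 FREE]
Op 6: a = realloc(a, 6) -> a = 0; heap: [0-5 ALLOC][6-25 FREE][26-37 ALLOC][38-47 FREE]
Op 7: a = realloc(a, 5) -> a = 0; heap: [0-4 ALLOC][5-25 FREE][26-37 ALLOC][38-47 FREE]
Free blocks: [21 10] total_free=31 largest=21 -> 100*(31-21)/31 = 1000/31 ≈ 32.258 -> rounds to 32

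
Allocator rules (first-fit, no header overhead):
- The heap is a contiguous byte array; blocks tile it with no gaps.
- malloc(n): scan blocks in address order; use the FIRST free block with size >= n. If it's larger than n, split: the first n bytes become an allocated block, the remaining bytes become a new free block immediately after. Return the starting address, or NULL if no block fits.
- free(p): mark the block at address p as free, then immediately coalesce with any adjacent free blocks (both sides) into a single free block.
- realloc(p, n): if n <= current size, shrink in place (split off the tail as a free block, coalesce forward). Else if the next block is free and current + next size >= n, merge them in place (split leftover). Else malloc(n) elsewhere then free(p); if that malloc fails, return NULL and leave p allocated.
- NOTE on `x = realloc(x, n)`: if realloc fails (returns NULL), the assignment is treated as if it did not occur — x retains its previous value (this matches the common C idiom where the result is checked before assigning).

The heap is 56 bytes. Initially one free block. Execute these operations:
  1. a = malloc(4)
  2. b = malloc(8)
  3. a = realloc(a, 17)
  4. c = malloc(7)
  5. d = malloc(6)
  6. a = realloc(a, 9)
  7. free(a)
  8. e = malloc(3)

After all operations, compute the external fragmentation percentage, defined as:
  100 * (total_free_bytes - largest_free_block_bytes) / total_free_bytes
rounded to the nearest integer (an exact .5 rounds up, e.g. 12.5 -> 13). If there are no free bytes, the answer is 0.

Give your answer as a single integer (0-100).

Op 1: a = malloc(4) -> a = 0; heap: [0-3 ALLOC][4-55 FREE]
Op 2: b = malloc(8) -> b = 4; heap: [0-3 ALLOC][4-11 ALLOC][12-55 FREE]
Op 3: a = realloc(a, 17) -> a = 12; heap: [0-3 FREE][4-11 ALLOC][12-28 ALLOC][29-55 FREE]
Op 4: c = malloc(7) -> c = 29; heap: [0-3 FREE][4-11 ALLOC][12-28 ALLOC][29-35 ALLOC][36-55 FREE]
Op 5: d = malloc(6) -> d = 36; heap: [0-3 FREE][4-11 ALLOC][12-28 ALLOC][29-35 ALLOC][36-41 ALLOC][42-55 FREE]
Op 6: a = realloc(a, 9) -> a = 12; heap: [0-3 FREE][4-11 ALLOC][12-20 ALLOC][21-28 FREE][29-35 ALLOC][36-41 ALLOC][42-55 FREE]
Op 7: free(a) -> (freed a); heap: [0-3 FREE][4-11 ALLOC][12-28 FREE][29-35 ALLOC][36-41 ALLOC][42-55 FREE]
Op 8: e = malloc(3) -> e = 0; heap: [0-2 ALLOC][3-3 FREE][4-11 ALLOC][12-28 FREE][29-35 ALLOC][36-41 ALLOC][42-55 FREE]
Free blocks: [1 17 14] total_free=32 largest=17 -> 100*(32-17)/32 = 1500/32 = 46.875 -> rounds to 47

Answer: 47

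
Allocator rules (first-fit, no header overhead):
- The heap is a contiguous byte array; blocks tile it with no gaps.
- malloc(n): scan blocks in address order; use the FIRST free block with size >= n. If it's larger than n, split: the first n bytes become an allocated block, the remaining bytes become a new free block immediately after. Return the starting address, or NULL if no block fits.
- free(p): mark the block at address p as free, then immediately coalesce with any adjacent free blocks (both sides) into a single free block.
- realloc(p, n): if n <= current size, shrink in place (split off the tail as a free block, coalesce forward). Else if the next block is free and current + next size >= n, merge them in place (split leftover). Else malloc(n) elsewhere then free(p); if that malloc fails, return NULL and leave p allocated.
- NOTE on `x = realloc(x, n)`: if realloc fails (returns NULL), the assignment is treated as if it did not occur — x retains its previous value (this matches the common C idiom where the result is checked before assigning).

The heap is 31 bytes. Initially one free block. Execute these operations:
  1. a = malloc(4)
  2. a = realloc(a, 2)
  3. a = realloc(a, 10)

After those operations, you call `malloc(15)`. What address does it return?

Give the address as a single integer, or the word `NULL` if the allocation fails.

Answer: 10

Derivation:
Op 1: a = malloc(4) -> a = 0; heap: [0-3 ALLOC][4-30 FREE]
Op 2: a = realloc(a, 2) -> a = 0; heap: [0-1 ALLOC][2-30 FREE]
Op 3: a = realloc(a, 10) -> a = 0; heap: [0-9 ALLOC][10-30 FREE]
malloc(15): first-fit scan over [0-9 ALLOC][10-30 FREE] -> 10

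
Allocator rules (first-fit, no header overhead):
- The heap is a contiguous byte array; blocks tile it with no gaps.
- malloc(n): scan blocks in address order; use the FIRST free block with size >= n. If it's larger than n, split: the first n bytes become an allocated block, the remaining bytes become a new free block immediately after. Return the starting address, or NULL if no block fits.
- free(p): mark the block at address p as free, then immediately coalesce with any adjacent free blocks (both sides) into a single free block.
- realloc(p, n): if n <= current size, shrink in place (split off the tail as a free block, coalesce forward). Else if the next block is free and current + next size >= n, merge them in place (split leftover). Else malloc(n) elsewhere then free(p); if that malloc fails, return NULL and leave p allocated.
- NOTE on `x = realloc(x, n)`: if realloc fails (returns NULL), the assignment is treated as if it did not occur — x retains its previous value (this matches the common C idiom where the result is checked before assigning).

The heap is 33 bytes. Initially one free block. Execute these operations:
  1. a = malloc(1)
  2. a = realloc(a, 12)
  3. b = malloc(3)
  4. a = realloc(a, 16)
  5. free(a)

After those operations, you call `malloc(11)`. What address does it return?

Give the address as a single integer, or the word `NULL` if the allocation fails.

Answer: 0

Derivation:
Op 1: a = malloc(1) -> a = 0; heap: [0-0 ALLOC][1-32 FREE]
Op 2: a = realloc(a, 12) -> a = 0; heap: [0-11 ALLOC][12-32 FREE]
Op 3: b = malloc(3) -> b = 12; heap: [0-11 ALLOC][12-14 ALLOC][15-32 FREE]
Op 4: a = realloc(a, 16) -> a = 15; heap: [0-11 FREE][12-14 ALLOC][15-30 ALLOC][31-32 FREE]
Op 5: free(a) -> (freed a); heap: [0-11 FREE][12-14 ALLOC][15-32 FREE]
malloc(11): first-fit scan over [0-11 FREE][12-14 ALLOC][15-32 FREE] -> 0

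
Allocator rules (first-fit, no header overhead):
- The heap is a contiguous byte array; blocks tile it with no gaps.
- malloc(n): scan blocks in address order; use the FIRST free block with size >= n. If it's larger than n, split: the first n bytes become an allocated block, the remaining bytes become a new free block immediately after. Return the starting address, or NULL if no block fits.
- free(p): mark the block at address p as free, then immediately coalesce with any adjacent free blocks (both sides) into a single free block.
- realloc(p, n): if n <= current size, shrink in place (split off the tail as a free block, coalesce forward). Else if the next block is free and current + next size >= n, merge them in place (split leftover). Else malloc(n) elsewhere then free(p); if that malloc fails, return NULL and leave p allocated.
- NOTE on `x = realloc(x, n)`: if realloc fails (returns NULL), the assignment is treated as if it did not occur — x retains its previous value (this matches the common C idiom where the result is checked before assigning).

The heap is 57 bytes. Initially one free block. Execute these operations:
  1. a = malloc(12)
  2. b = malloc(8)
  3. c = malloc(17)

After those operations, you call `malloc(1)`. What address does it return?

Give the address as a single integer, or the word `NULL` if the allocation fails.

Op 1: a = malloc(12) -> a = 0; heap: [0-11 ALLOC][12-56 FREE]
Op 2: b = malloc(8) -> b = 12; heap: [0-11 ALLOC][12-19 ALLOC][20-56 FREE]
Op 3: c = malloc(17) -> c = 20; heap: [0-11 ALLOC][12-19 ALLOC][20-36 ALLOC][37-56 FREE]
malloc(1): first-fit scan over [0-11 ALLOC][12-19 ALLOC][20-36 ALLOC][37-56 FREE] -> 37

Answer: 37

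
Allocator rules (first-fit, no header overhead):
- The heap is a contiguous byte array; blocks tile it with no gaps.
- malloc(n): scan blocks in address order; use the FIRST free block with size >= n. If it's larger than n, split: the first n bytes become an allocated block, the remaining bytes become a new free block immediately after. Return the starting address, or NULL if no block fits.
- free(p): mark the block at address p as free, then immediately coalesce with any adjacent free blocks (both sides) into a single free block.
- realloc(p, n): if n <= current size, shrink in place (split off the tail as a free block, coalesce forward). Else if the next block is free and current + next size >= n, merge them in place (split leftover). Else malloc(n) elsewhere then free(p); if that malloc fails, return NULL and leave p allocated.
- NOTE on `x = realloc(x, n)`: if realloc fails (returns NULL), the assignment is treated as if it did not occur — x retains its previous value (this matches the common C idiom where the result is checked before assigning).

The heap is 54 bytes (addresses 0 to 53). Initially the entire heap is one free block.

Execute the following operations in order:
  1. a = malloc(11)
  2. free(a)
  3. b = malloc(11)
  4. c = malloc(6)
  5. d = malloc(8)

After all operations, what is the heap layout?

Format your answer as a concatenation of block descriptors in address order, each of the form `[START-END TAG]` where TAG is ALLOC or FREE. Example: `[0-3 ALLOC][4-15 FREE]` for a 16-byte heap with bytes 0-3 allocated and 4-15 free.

Op 1: a = malloc(11) -> a = 0; heap: [0-10 ALLOC][11-53 FREE]
Op 2: free(a) -> (freed a); heap: [0-53 FREE]
Op 3: b = malloc(11) -> b = 0; heap: [0-10 ALLOC][11-53 FREE]
Op 4: c = malloc(6) -> c = 11; heap: [0-10 ALLOC][11-16 ALLOC][17-53 FREE]
Op 5: d = malloc(8) -> d = 17; heap: [0-10 ALLOC][11-16 ALLOC][17-24 ALLOC][25-53 FREE]

Answer: [0-10 ALLOC][11-16 ALLOC][17-24 ALLOC][25-53 FREE]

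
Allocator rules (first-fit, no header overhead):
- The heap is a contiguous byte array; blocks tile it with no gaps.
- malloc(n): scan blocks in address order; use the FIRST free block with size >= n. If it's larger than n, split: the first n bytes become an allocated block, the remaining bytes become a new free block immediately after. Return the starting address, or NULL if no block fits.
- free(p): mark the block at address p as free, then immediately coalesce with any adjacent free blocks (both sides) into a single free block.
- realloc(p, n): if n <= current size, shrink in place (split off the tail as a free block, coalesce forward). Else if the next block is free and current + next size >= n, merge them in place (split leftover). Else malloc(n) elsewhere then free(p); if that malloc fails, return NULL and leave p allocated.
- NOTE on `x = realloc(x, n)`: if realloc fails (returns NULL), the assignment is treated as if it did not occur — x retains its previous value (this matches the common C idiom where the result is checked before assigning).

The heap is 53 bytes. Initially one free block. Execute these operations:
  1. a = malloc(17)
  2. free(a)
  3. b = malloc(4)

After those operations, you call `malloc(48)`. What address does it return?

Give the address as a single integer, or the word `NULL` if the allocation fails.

Op 1: a = malloc(17) -> a = 0; heap: [0-16 ALLOC][17-52 FREE]
Op 2: free(a) -> (freed a); heap: [0-52 FREE]
Op 3: b = malloc(4) -> b = 0; heap: [0-3 ALLOC][4-52 FREE]
malloc(48): first-fit scan over [0-3 ALLOC][4-52 FREE] -> 4

Answer: 4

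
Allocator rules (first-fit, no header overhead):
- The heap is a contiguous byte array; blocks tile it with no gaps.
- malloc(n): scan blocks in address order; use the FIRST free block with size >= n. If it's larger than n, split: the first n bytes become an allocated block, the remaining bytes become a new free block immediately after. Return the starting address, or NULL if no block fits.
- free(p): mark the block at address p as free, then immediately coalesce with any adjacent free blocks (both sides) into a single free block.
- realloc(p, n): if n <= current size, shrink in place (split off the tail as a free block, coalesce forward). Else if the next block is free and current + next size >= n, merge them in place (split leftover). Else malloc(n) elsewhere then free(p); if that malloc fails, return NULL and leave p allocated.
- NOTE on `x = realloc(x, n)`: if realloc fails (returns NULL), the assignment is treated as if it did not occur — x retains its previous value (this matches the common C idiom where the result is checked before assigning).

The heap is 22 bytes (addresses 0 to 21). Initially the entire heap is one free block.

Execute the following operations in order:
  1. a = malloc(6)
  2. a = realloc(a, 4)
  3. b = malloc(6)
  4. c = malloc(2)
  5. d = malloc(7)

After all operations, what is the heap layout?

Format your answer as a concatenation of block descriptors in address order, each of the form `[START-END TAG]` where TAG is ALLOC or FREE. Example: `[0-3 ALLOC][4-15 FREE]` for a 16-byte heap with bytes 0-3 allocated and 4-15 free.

Answer: [0-3 ALLOC][4-9 ALLOC][10-11 ALLOC][12-18 ALLOC][19-21 FREE]

Derivation:
Op 1: a = malloc(6) -> a = 0; heap: [0-5 ALLOC][6-21 FREE]
Op 2: a = realloc(a, 4) -> a = 0; heap: [0-3 ALLOC][4-21 FREE]
Op 3: b = malloc(6) -> b = 4; heap: [0-3 ALLOC][4-9 ALLOC][10-21 FREE]
Op 4: c = malloc(2) -> c = 10; heap: [0-3 ALLOC][4-9 ALLOC][10-11 ALLOC][12-21 FREE]
Op 5: d = malloc(7) -> d = 12; heap: [0-3 ALLOC][4-9 ALLOC][10-11 ALLOC][12-18 ALLOC][19-21 FREE]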